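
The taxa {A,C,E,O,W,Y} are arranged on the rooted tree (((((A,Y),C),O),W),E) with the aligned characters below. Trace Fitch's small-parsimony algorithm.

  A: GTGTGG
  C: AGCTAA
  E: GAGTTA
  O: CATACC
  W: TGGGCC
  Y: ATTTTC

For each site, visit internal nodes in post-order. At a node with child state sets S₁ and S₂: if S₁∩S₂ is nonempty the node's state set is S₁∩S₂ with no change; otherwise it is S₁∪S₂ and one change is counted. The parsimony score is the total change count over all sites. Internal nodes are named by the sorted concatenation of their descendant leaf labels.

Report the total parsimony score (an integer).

AY@0: {G} ∪ {A} = {A,G} (union, +1)
ACY@0: {A,G} ∩ {A} = {A} (intersection, +0)
ACOY@0: {A} ∪ {C} = {A,C} (union, +1)
ACOWY@0: {A,C} ∪ {T} = {A,C,T} (union, +1)
ACEOWY@0: {A,C,T} ∪ {G} = {A,C,G,T} (union, +1)
AY@1: {T} ∩ {T} = {T} (intersection, +0)
ACY@1: {T} ∪ {G} = {G,T} (union, +1)
ACOY@1: {G,T} ∪ {A} = {A,G,T} (union, +1)
ACOWY@1: {A,G,T} ∩ {G} = {G} (intersection, +0)
ACEOWY@1: {G} ∪ {A} = {A,G} (union, +1)
AY@2: {G} ∪ {T} = {G,T} (union, +1)
ACY@2: {G,T} ∪ {C} = {C,G,T} (union, +1)
ACOY@2: {C,G,T} ∩ {T} = {T} (intersection, +0)
ACOWY@2: {T} ∪ {G} = {G,T} (union, +1)
ACEOWY@2: {G,T} ∩ {G} = {G} (intersection, +0)
AY@3: {T} ∩ {T} = {T} (intersection, +0)
ACY@3: {T} ∩ {T} = {T} (intersection, +0)
ACOY@3: {T} ∪ {A} = {A,T} (union, +1)
ACOWY@3: {A,T} ∪ {G} = {A,G,T} (union, +1)
ACEOWY@3: {A,G,T} ∩ {T} = {T} (intersection, +0)
AY@4: {G} ∪ {T} = {G,T} (union, +1)
ACY@4: {G,T} ∪ {A} = {A,G,T} (union, +1)
ACOY@4: {A,G,T} ∪ {C} = {A,C,G,T} (union, +1)
ACOWY@4: {A,C,G,T} ∩ {C} = {C} (intersection, +0)
ACEOWY@4: {C} ∪ {T} = {C,T} (union, +1)
AY@5: {G} ∪ {C} = {C,G} (union, +1)
ACY@5: {C,G} ∪ {A} = {A,C,G} (union, +1)
ACOY@5: {A,C,G} ∩ {C} = {C} (intersection, +0)
ACOWY@5: {C} ∩ {C} = {C} (intersection, +0)
ACEOWY@5: {C} ∪ {A} = {A,C} (union, +1)
per-site changes: [4, 3, 3, 2, 4, 3]; total = 19

19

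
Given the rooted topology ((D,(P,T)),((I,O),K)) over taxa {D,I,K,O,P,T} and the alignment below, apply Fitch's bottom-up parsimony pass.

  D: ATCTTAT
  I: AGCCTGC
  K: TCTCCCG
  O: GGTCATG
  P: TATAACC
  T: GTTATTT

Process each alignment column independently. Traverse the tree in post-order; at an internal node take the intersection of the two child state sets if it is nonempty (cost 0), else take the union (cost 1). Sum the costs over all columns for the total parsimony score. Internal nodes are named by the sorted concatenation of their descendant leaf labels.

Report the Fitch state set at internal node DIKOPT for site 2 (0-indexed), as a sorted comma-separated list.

PT@0: {T} ∪ {G} = {G,T} (union, +1)
DPT@0: {A} ∪ {G,T} = {A,G,T} (union, +1)
IO@0: {A} ∪ {G} = {A,G} (union, +1)
IKO@0: {A,G} ∪ {T} = {A,G,T} (union, +1)
DIKOPT@0: {A,G,T} ∩ {A,G,T} = {A,G,T} (intersection, +0)
PT@1: {A} ∪ {T} = {A,T} (union, +1)
DPT@1: {T} ∩ {A,T} = {T} (intersection, +0)
IO@1: {G} ∩ {G} = {G} (intersection, +0)
IKO@1: {G} ∪ {C} = {C,G} (union, +1)
DIKOPT@1: {T} ∪ {C,G} = {C,G,T} (union, +1)
PT@2: {T} ∩ {T} = {T} (intersection, +0)
DPT@2: {C} ∪ {T} = {C,T} (union, +1)
IO@2: {C} ∪ {T} = {C,T} (union, +1)
IKO@2: {C,T} ∩ {T} = {T} (intersection, +0)
DIKOPT@2: {C,T} ∩ {T} = {T} (intersection, +0)
PT@3: {A} ∩ {A} = {A} (intersection, +0)
DPT@3: {T} ∪ {A} = {A,T} (union, +1)
IO@3: {C} ∩ {C} = {C} (intersection, +0)
IKO@3: {C} ∩ {C} = {C} (intersection, +0)
DIKOPT@3: {A,T} ∪ {C} = {A,C,T} (union, +1)
PT@4: {A} ∪ {T} = {A,T} (union, +1)
DPT@4: {T} ∩ {A,T} = {T} (intersection, +0)
IO@4: {T} ∪ {A} = {A,T} (union, +1)
IKO@4: {A,T} ∪ {C} = {A,C,T} (union, +1)
DIKOPT@4: {T} ∩ {A,C,T} = {T} (intersection, +0)
PT@5: {C} ∪ {T} = {C,T} (union, +1)
DPT@5: {A} ∪ {C,T} = {A,C,T} (union, +1)
IO@5: {G} ∪ {T} = {G,T} (union, +1)
IKO@5: {G,T} ∪ {C} = {C,G,T} (union, +1)
DIKOPT@5: {A,C,T} ∩ {C,G,T} = {C,T} (intersection, +0)
PT@6: {C} ∪ {T} = {C,T} (union, +1)
DPT@6: {T} ∩ {C,T} = {T} (intersection, +0)
IO@6: {C} ∪ {G} = {C,G} (union, +1)
IKO@6: {C,G} ∩ {G} = {G} (intersection, +0)
DIKOPT@6: {T} ∪ {G} = {G,T} (union, +1)
per-site changes: [4, 3, 2, 2, 3, 4, 3]; total = 21

T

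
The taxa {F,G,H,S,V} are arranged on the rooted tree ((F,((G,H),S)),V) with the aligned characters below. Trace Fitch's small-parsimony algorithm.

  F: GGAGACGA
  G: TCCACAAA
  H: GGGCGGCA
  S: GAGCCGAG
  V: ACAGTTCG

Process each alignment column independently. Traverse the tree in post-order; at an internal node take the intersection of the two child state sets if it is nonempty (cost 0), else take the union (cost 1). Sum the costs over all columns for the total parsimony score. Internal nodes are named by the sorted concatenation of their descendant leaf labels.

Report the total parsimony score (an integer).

20

[col 0] GH: children G:{T}, H:{G} ∪→ {G,T}; cost 1
[col 0] GHS: children GH:{G,T}, S:{G} ∩→ {G}; cost 0
[col 0] FGHS: children F:{G}, GHS:{G} ∩→ {G}; cost 0
[col 0] FGHSV: children FGHS:{G}, V:{A} ∪→ {A,G}; cost 1
[col 1] GH: children G:{C}, H:{G} ∪→ {C,G}; cost 1
[col 1] GHS: children GH:{C,G}, S:{A} ∪→ {A,C,G}; cost 1
[col 1] FGHS: children F:{G}, GHS:{A,C,G} ∩→ {G}; cost 0
[col 1] FGHSV: children FGHS:{G}, V:{C} ∪→ {C,G}; cost 1
[col 2] GH: children G:{C}, H:{G} ∪→ {C,G}; cost 1
[col 2] GHS: children GH:{C,G}, S:{G} ∩→ {G}; cost 0
[col 2] FGHS: children F:{A}, GHS:{G} ∪→ {A,G}; cost 1
[col 2] FGHSV: children FGHS:{A,G}, V:{A} ∩→ {A}; cost 0
[col 3] GH: children G:{A}, H:{C} ∪→ {A,C}; cost 1
[col 3] GHS: children GH:{A,C}, S:{C} ∩→ {C}; cost 0
[col 3] FGHS: children F:{G}, GHS:{C} ∪→ {C,G}; cost 1
[col 3] FGHSV: children FGHS:{C,G}, V:{G} ∩→ {G}; cost 0
[col 4] GH: children G:{C}, H:{G} ∪→ {C,G}; cost 1
[col 4] GHS: children GH:{C,G}, S:{C} ∩→ {C}; cost 0
[col 4] FGHS: children F:{A}, GHS:{C} ∪→ {A,C}; cost 1
[col 4] FGHSV: children FGHS:{A,C}, V:{T} ∪→ {A,C,T}; cost 1
[col 5] GH: children G:{A}, H:{G} ∪→ {A,G}; cost 1
[col 5] GHS: children GH:{A,G}, S:{G} ∩→ {G}; cost 0
[col 5] FGHS: children F:{C}, GHS:{G} ∪→ {C,G}; cost 1
[col 5] FGHSV: children FGHS:{C,G}, V:{T} ∪→ {C,G,T}; cost 1
[col 6] GH: children G:{A}, H:{C} ∪→ {A,C}; cost 1
[col 6] GHS: children GH:{A,C}, S:{A} ∩→ {A}; cost 0
[col 6] FGHS: children F:{G}, GHS:{A} ∪→ {A,G}; cost 1
[col 6] FGHSV: children FGHS:{A,G}, V:{C} ∪→ {A,C,G}; cost 1
[col 7] GH: children G:{A}, H:{A} ∩→ {A}; cost 0
[col 7] GHS: children GH:{A}, S:{G} ∪→ {A,G}; cost 1
[col 7] FGHS: children F:{A}, GHS:{A,G} ∩→ {A}; cost 0
[col 7] FGHSV: children FGHS:{A}, V:{G} ∪→ {A,G}; cost 1
per-site changes: [2, 3, 2, 2, 3, 3, 3, 2]; total = 20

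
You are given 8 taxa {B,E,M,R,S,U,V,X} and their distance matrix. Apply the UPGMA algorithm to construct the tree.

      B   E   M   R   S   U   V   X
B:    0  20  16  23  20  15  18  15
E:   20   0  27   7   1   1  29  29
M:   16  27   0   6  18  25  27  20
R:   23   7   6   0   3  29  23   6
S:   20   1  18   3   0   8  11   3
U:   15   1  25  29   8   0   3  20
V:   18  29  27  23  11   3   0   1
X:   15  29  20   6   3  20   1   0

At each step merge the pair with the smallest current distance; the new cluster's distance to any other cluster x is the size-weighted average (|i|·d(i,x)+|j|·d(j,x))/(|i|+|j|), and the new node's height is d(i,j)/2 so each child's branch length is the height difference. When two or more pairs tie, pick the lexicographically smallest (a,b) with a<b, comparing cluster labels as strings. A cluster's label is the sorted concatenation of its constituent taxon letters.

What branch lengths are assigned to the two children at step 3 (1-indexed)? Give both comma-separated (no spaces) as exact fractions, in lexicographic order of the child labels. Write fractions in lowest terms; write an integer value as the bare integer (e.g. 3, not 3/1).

step 1: merge (E,S) at d=1; branch lengths E→1/2, S→1/2; new cluster ES
  updated: d(B,ES)=20, d(ES,M)=45/2, d(ES,R)=5, d(ES,U)=9/2, d(ES,V)=20, d(ES,X)=16
step 2: merge (V,X) at d=1; branch lengths V→1/2, X→1/2; new cluster VX
  updated: d(B,VX)=33/2, d(ES,VX)=18, d(M,VX)=47/2, d(R,VX)=29/2, d(U,VX)=23/2
step 3: merge (ES,U) at d=9/2; branch lengths ES→7/4, U→9/4; new cluster ESU
  updated: d(B,ESU)=55/3, d(ESU,M)=70/3, d(ESU,R)=13, d(ESU,VX)=95/6
step 4: merge (M,R) at d=6; branch lengths M→3, R→3; new cluster MR
  updated: d(B,MR)=39/2, d(ESU,MR)=109/6, d(MR,VX)=19
step 5: merge (ESU,VX) at d=95/6; branch lengths ESU→17/3, VX→89/12; new cluster ESUVX
  updated: d(B,ESUVX)=88/5, d(ESUVX,MR)=37/2
step 6: merge (B,ESUVX) at d=88/5; branch lengths B→44/5, ESUVX→53/60; new cluster BESUVX
  updated: d(BESUVX,MR)=56/3
step 7: merge (BESUVX,MR) at d=56/3; branch lengths BESUVX→8/15, MR→19/3; new cluster BEMRSUVX
final tree: ((B:44/5,(((E:1/2,S:1/2):7/4,U:9/4):17/3,(V:1/2,X:1/2):89/12):53/60):8/15,(M:3,R:3):19/3)
total length: 1249/30

7/4,9/4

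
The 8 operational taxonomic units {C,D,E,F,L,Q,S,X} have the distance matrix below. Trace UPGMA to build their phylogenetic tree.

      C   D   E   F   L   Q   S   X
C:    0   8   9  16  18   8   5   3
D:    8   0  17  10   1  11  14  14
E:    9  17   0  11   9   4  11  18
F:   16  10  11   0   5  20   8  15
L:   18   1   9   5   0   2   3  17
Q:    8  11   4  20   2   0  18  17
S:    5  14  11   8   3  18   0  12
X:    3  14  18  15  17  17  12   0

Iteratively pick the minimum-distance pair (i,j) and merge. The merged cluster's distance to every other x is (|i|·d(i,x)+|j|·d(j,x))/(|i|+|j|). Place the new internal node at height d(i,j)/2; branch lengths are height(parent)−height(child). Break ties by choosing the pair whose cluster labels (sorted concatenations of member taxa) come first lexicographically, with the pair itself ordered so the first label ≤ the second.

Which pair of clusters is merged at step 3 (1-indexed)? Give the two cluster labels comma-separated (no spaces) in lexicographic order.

E,Q

1. join D+L (d=1) ⇒ DL; edges |D|=1/2, |L|=1/2
  updated: d(C,DL)=13, d(DL,E)=13, d(DL,F)=15/2, d(DL,Q)=13/2, d(DL,S)=17/2, d(DL,X)=31/2
2. join C+X (d=3) ⇒ CX; edges |C|=3/2, |X|=3/2
  updated: d(CX,DL)=57/4, d(CX,E)=27/2, d(CX,F)=31/2, d(CX,Q)=25/2, d(CX,S)=17/2
3. join E+Q (d=4) ⇒ EQ; edges |E|=2, |Q|=2
  updated: d(CX,EQ)=13, d(DL,EQ)=39/4, d(EQ,F)=31/2, d(EQ,S)=29/2
4. join DL+F (d=15/2) ⇒ DFL; edges |DL|=13/4, |F|=15/4
  updated: d(CX,DFL)=44/3, d(DFL,EQ)=35/3, d(DFL,S)=25/3
5. join DFL+S (d=25/3) ⇒ DFLS; edges |DFL|=5/12, |S|=25/6
  updated: d(CX,DFLS)=105/8, d(DFLS,EQ)=99/8
6. join DFLS+EQ (d=99/8) ⇒ DEFLQS; edges |DFLS|=97/48, |EQ|=67/16
  updated: d(CX,DEFLQS)=157/12
7. join CX+DEFLQS (d=157/12) ⇒ CDEFLQSX; edges |CX|=121/24, |DEFLQS|=17/48
final tree: ((C:3/2,X:3/2):121/24,((((D:1/2,L:1/2):13/4,F:15/4):5/12,S:25/6):97/48,(E:2,Q:2):67/16):17/48)
total length: 499/16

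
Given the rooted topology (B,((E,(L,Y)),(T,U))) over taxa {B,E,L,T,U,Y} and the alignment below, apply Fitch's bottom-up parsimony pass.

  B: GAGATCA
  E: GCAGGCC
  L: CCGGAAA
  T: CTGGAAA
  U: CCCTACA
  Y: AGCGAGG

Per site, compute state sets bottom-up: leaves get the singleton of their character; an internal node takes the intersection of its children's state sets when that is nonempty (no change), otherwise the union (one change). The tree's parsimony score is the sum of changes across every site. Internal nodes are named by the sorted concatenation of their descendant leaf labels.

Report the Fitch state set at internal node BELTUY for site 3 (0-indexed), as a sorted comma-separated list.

A,G

LY@0: {C} ∪ {A} = {A,C} (union, +1)
ELY@0: {G} ∪ {A,C} = {A,C,G} (union, +1)
TU@0: {C} ∩ {C} = {C} (intersection, +0)
ELTUY@0: {A,C,G} ∩ {C} = {C} (intersection, +0)
BELTUY@0: {G} ∪ {C} = {C,G} (union, +1)
LY@1: {C} ∪ {G} = {C,G} (union, +1)
ELY@1: {C} ∩ {C,G} = {C} (intersection, +0)
TU@1: {T} ∪ {C} = {C,T} (union, +1)
ELTUY@1: {C} ∩ {C,T} = {C} (intersection, +0)
BELTUY@1: {A} ∪ {C} = {A,C} (union, +1)
LY@2: {G} ∪ {C} = {C,G} (union, +1)
ELY@2: {A} ∪ {C,G} = {A,C,G} (union, +1)
TU@2: {G} ∪ {C} = {C,G} (union, +1)
ELTUY@2: {A,C,G} ∩ {C,G} = {C,G} (intersection, +0)
BELTUY@2: {G} ∩ {C,G} = {G} (intersection, +0)
LY@3: {G} ∩ {G} = {G} (intersection, +0)
ELY@3: {G} ∩ {G} = {G} (intersection, +0)
TU@3: {G} ∪ {T} = {G,T} (union, +1)
ELTUY@3: {G} ∩ {G,T} = {G} (intersection, +0)
BELTUY@3: {A} ∪ {G} = {A,G} (union, +1)
LY@4: {A} ∩ {A} = {A} (intersection, +0)
ELY@4: {G} ∪ {A} = {A,G} (union, +1)
TU@4: {A} ∩ {A} = {A} (intersection, +0)
ELTUY@4: {A,G} ∩ {A} = {A} (intersection, +0)
BELTUY@4: {T} ∪ {A} = {A,T} (union, +1)
LY@5: {A} ∪ {G} = {A,G} (union, +1)
ELY@5: {C} ∪ {A,G} = {A,C,G} (union, +1)
TU@5: {A} ∪ {C} = {A,C} (union, +1)
ELTUY@5: {A,C,G} ∩ {A,C} = {A,C} (intersection, +0)
BELTUY@5: {C} ∩ {A,C} = {C} (intersection, +0)
LY@6: {A} ∪ {G} = {A,G} (union, +1)
ELY@6: {C} ∪ {A,G} = {A,C,G} (union, +1)
TU@6: {A} ∩ {A} = {A} (intersection, +0)
ELTUY@6: {A,C,G} ∩ {A} = {A} (intersection, +0)
BELTUY@6: {A} ∩ {A} = {A} (intersection, +0)
per-site changes: [3, 3, 3, 2, 2, 3, 2]; total = 18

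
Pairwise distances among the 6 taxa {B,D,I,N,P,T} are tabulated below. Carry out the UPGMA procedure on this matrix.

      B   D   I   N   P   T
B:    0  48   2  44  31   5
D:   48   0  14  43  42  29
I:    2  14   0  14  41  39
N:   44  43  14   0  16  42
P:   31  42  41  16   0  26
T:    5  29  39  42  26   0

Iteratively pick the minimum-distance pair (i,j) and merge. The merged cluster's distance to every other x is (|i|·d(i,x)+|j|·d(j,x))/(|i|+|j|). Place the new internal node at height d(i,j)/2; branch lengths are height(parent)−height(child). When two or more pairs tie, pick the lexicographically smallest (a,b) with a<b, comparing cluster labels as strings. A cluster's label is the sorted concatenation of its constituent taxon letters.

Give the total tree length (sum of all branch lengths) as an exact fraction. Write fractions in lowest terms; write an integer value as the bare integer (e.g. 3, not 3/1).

1. join B+I (d=2) ⇒ BI; edges |B|=1, |I|=1
  updated: d(BI,D)=31, d(BI,N)=29, d(BI,P)=36, d(BI,T)=22
2. join N+P (d=16) ⇒ NP; edges |N|=8, |P|=8
  updated: d(BI,NP)=65/2, d(D,NP)=85/2, d(NP,T)=34
3. join BI+T (d=22) ⇒ BIT; edges |BI|=10, |T|=11
  updated: d(BIT,D)=91/3, d(BIT,NP)=33
4. join BIT+D (d=91/3) ⇒ BDIT; edges |BIT|=25/6, |D|=91/6
  updated: d(BDIT,NP)=283/8
5. join BDIT+NP (d=283/8) ⇒ BDINPT; edges |BDIT|=121/48, |NP|=155/16
final tree: ((((B:1,I:1):10,T:11):25/6,D:91/6):121/48,(N:8,P:8):155/16)
total length: 1693/24

1693/24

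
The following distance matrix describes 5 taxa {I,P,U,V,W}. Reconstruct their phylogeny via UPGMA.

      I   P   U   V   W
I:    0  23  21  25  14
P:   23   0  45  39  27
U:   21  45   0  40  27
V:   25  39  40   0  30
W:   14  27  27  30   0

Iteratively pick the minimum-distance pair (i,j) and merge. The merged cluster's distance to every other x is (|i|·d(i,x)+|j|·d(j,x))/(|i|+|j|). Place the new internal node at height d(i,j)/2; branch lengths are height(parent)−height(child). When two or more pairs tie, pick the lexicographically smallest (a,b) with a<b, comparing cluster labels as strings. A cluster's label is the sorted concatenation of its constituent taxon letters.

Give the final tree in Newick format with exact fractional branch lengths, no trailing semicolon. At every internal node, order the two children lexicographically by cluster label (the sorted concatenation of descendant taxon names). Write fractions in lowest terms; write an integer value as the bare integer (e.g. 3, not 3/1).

((((I:7,W:7):5,U:12):23/6,P:95/6):11/12,V:67/4)

step 1: merge (I,W) at d=14; branch lengths I→7, W→7; new cluster IW
  updated: d(IW,P)=25, d(IW,U)=24, d(IW,V)=55/2
step 2: merge (IW,U) at d=24; branch lengths IW→5, U→12; new cluster IUW
  updated: d(IUW,P)=95/3, d(IUW,V)=95/3
step 3: merge (IUW,P) at d=95/3; branch lengths IUW→23/6, P→95/6; new cluster IPUW
  updated: d(IPUW,V)=67/2
step 4: merge (IPUW,V) at d=67/2; branch lengths IPUW→11/12, V→67/4; new cluster IPUVW
final tree: ((((I:7,W:7):5,U:12):23/6,P:95/6):11/12,V:67/4)
total length: 205/3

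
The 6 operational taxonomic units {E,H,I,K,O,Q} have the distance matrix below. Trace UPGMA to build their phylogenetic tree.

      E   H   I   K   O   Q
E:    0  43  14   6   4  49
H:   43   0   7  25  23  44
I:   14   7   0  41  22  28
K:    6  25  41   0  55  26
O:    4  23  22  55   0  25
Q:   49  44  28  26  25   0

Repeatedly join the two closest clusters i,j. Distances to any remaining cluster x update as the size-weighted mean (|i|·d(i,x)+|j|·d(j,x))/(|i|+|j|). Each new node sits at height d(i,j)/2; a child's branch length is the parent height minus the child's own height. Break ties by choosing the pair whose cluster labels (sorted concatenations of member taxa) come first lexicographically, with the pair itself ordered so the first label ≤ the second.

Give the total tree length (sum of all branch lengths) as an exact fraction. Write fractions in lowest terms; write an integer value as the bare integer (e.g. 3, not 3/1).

523/8

step 1: merge (E,O) at d=4; branch lengths E→2, O→2; new cluster EO
  updated: d(EO,H)=33, d(EO,I)=18, d(EO,K)=61/2, d(EO,Q)=37
step 2: merge (H,I) at d=7; branch lengths H→7/2, I→7/2; new cluster HI
  updated: d(EO,HI)=51/2, d(HI,K)=33, d(HI,Q)=36
step 3: merge (EO,HI) at d=51/2; branch lengths EO→43/4, HI→37/4; new cluster EHIO
  updated: d(EHIO,K)=127/4, d(EHIO,Q)=73/2
step 4: merge (K,Q) at d=26; branch lengths K→13, Q→13; new cluster KQ
  updated: d(EHIO,KQ)=273/8
step 5: merge (EHIO,KQ) at d=273/8; branch lengths EHIO→69/16, KQ→65/16; new cluster EHIKOQ
final tree: (((E:2,O:2):43/4,(H:7/2,I:7/2):37/4):69/16,(K:13,Q:13):65/16)
total length: 523/8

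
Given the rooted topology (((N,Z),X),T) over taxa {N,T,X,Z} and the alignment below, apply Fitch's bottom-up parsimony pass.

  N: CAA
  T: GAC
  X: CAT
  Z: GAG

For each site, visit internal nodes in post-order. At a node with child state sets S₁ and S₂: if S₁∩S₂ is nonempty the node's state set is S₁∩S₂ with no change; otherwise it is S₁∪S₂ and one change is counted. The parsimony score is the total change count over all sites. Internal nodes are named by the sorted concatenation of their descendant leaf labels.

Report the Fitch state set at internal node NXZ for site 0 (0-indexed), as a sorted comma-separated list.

site 0, node NZ: N={C} ∪ Z={G} → {C,G} (+1)
site 0, node NXZ: NZ={C,G} ∩ X={C} → {C} (+0)
site 0, node NTXZ: NXZ={C} ∪ T={G} → {C,G} (+1)
site 1, node NZ: N={A} ∩ Z={A} → {A} (+0)
site 1, node NXZ: NZ={A} ∩ X={A} → {A} (+0)
site 1, node NTXZ: NXZ={A} ∩ T={A} → {A} (+0)
site 2, node NZ: N={A} ∪ Z={G} → {A,G} (+1)
site 2, node NXZ: NZ={A,G} ∪ X={T} → {A,G,T} (+1)
site 2, node NTXZ: NXZ={A,G,T} ∪ T={C} → {A,C,G,T} (+1)
per-site changes: [2, 0, 3]; total = 5

C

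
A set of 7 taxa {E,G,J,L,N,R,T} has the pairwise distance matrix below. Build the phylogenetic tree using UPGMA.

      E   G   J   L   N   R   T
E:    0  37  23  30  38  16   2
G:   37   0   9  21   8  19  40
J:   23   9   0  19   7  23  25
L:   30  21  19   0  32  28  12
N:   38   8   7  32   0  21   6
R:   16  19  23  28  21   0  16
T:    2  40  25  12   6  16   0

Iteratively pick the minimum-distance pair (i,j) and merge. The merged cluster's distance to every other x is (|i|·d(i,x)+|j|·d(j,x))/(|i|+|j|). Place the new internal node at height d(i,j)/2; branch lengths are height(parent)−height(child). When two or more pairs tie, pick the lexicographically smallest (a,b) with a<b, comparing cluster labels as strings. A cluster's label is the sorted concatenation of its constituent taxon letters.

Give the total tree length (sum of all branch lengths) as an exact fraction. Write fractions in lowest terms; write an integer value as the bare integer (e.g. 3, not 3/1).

215/4

1. join E+T (d=2) ⇒ ET; edges |E|=1, |T|=1
  updated: d(ET,G)=77/2, d(ET,J)=24, d(ET,L)=21, d(ET,N)=22, d(ET,R)=16
2. join J+N (d=7) ⇒ JN; edges |J|=7/2, |N|=7/2
  updated: d(ET,JN)=23, d(G,JN)=17/2, d(JN,L)=51/2, d(JN,R)=22
3. join G+JN (d=17/2) ⇒ GJN; edges |G|=17/4, |JN|=3/4
  updated: d(ET,GJN)=169/6, d(GJN,L)=24, d(GJN,R)=21
4. join ET+R (d=16) ⇒ ERT; edges |ET|=7, |R|=8
  updated: d(ERT,GJN)=232/9, d(ERT,L)=70/3
5. join ERT+L (d=70/3) ⇒ ELRT; edges |ERT|=11/3, |L|=35/3
  updated: d(ELRT,GJN)=76/3
6. join ELRT+GJN (d=76/3) ⇒ EGJLNRT; edges |ELRT|=1, |GJN|=101/12
final tree: ((((E:1,T:1):7,R:8):11/3,L:35/3):1,(G:17/4,(J:7/2,N:7/2):3/4):101/12)
total length: 215/4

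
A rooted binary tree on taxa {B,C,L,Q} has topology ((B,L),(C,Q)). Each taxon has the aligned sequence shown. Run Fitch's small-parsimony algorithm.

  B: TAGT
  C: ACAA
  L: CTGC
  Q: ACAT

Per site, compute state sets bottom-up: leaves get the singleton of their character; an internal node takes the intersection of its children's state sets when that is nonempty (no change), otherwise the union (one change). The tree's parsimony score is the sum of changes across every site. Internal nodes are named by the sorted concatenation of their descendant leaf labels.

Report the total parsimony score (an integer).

site 0, node BL: B={T} ∪ L={C} → {C,T} (+1)
site 0, node CQ: C={A} ∩ Q={A} → {A} (+0)
site 0, node BCLQ: BL={C,T} ∪ CQ={A} → {A,C,T} (+1)
site 1, node BL: B={A} ∪ L={T} → {A,T} (+1)
site 1, node CQ: C={C} ∩ Q={C} → {C} (+0)
site 1, node BCLQ: BL={A,T} ∪ CQ={C} → {A,C,T} (+1)
site 2, node BL: B={G} ∩ L={G} → {G} (+0)
site 2, node CQ: C={A} ∩ Q={A} → {A} (+0)
site 2, node BCLQ: BL={G} ∪ CQ={A} → {A,G} (+1)
site 3, node BL: B={T} ∪ L={C} → {C,T} (+1)
site 3, node CQ: C={A} ∪ Q={T} → {A,T} (+1)
site 3, node BCLQ: BL={C,T} ∩ CQ={A,T} → {T} (+0)
per-site changes: [2, 2, 1, 2]; total = 7

7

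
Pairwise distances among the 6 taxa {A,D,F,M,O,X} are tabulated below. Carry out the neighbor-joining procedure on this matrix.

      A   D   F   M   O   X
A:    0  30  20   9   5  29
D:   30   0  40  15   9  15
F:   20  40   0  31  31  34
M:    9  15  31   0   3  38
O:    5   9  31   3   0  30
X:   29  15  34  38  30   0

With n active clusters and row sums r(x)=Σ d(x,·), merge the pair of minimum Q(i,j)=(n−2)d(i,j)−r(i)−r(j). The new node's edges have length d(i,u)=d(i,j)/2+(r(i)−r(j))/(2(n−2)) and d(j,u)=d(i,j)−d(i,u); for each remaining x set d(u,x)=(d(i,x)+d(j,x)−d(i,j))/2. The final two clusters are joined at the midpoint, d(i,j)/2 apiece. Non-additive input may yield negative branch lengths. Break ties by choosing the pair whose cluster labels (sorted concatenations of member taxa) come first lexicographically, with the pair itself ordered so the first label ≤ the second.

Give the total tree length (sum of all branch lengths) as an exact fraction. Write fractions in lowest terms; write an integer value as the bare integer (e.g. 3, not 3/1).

step 1: merge (D,X) at d=15, Q=-195; branch lengths D→23/8, X→97/8; new cluster DX
  updated: d(A,DX)=22, d(DX,F)=59/2, d(DX,M)=19, d(DX,O)=12
step 2: merge (A,F) at d=20, Q=-215/2; branch lengths A→3/4, F→77/4; new cluster AF
  updated: d(AF,DX)=63/4, d(AF,M)=10, d(AF,O)=8
step 3: merge (AF,DX) at d=63/4, Q=-49; branch lengths AF→37/8, DX→89/8; new cluster ADFX
  updated: d(ADFX,M)=53/8, d(ADFX,O)=17/8
step 4: merge (ADFX,M) at d=53/8, Q=-47/4; branch lengths ADFX→23/8, M→15/4; new cluster ADFMX
  updated: d(ADFMX,O)=-3/4
step 5: merge (ADFMX,O) at d=-3/4; branch lengths ADFMX→-3/8, O→-3/8; new cluster ADFMOX
final tree: ((((A:3/4,F:77/4):37/8,(D:23/8,X:97/8):89/8):23/8,M:15/4):-3/8,O:-3/8)
total length: 453/8

453/8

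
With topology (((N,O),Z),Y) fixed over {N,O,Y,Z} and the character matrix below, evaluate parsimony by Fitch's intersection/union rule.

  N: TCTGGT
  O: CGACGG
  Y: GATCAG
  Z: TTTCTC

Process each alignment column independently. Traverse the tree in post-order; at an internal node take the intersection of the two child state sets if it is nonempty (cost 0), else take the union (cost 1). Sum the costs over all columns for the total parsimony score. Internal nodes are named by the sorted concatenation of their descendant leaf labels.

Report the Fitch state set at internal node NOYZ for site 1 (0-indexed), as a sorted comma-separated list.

A,C,G,T

NO@0: {T} ∪ {C} = {C,T} (union, +1)
NOZ@0: {C,T} ∩ {T} = {T} (intersection, +0)
NOYZ@0: {T} ∪ {G} = {G,T} (union, +1)
NO@1: {C} ∪ {G} = {C,G} (union, +1)
NOZ@1: {C,G} ∪ {T} = {C,G,T} (union, +1)
NOYZ@1: {C,G,T} ∪ {A} = {A,C,G,T} (union, +1)
NO@2: {T} ∪ {A} = {A,T} (union, +1)
NOZ@2: {A,T} ∩ {T} = {T} (intersection, +0)
NOYZ@2: {T} ∩ {T} = {T} (intersection, +0)
NO@3: {G} ∪ {C} = {C,G} (union, +1)
NOZ@3: {C,G} ∩ {C} = {C} (intersection, +0)
NOYZ@3: {C} ∩ {C} = {C} (intersection, +0)
NO@4: {G} ∩ {G} = {G} (intersection, +0)
NOZ@4: {G} ∪ {T} = {G,T} (union, +1)
NOYZ@4: {G,T} ∪ {A} = {A,G,T} (union, +1)
NO@5: {T} ∪ {G} = {G,T} (union, +1)
NOZ@5: {G,T} ∪ {C} = {C,G,T} (union, +1)
NOYZ@5: {C,G,T} ∩ {G} = {G} (intersection, +0)
per-site changes: [2, 3, 1, 1, 2, 2]; total = 11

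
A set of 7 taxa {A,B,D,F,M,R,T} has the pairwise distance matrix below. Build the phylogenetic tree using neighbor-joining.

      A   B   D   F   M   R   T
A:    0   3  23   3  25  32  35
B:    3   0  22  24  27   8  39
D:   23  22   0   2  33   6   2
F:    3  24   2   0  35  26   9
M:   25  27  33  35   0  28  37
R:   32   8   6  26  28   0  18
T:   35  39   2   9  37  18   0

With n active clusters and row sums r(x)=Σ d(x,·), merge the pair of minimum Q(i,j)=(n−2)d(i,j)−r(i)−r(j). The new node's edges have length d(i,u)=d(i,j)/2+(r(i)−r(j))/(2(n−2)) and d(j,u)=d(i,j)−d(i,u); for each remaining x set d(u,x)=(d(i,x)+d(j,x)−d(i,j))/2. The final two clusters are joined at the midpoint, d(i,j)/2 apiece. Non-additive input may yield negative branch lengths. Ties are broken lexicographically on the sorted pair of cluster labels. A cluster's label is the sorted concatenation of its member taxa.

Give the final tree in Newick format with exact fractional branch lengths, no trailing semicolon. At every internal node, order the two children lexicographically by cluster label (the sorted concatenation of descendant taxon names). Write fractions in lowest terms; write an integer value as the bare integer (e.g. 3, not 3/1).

((((((A:13/10,B:17/10):13/2,M:18):11/2,R:11/2):275/32,D:-119/32):39/32,F:125/32):163/64,T:163/64)

step 1: merge (A,B) at d=3, Q=-229; branch lengths A→13/10, B→17/10; new cluster AB
  updated: d(AB,D)=21, d(AB,F)=12, d(AB,M)=49/2, d(AB,R)=37/2, d(AB,T)=71/2
step 2: merge (AB,M) at d=49/2, Q=-171; branch lengths AB→13/2, M→18; new cluster ABM
  updated: d(ABM,D)=59/4, d(ABM,F)=45/4, d(ABM,R)=11, d(ABM,T)=24
step 3: merge (ABM,R) at d=11, Q=-89; branch lengths ABM→11/2, R→11/2; new cluster ABMR
  updated: d(ABMR,D)=39/8, d(ABMR,F)=105/8, d(ABMR,T)=31/2
step 4: merge (ABMR,D) at d=39/8, Q=-261/8; branch lengths ABMR→275/32, D→-119/32; new cluster ABDMR
  updated: d(ABDMR,F)=41/8, d(ABDMR,T)=101/16
step 5: merge (ABDMR,F) at d=41/8, Q=-327/16; branch lengths ABDMR→39/32, F→125/32; new cluster ABDFMR
  updated: d(ABDFMR,T)=163/32
step 6: merge (ABDFMR,T) at d=163/32; branch lengths ABDFMR→163/64, T→163/64; new cluster ABDFMRT
final tree: ((((((A:13/10,B:17/10):13/2,M:18):11/2,R:11/2):275/32,D:-119/32):39/32,F:125/32):163/64,T:163/64)
total length: 1715/32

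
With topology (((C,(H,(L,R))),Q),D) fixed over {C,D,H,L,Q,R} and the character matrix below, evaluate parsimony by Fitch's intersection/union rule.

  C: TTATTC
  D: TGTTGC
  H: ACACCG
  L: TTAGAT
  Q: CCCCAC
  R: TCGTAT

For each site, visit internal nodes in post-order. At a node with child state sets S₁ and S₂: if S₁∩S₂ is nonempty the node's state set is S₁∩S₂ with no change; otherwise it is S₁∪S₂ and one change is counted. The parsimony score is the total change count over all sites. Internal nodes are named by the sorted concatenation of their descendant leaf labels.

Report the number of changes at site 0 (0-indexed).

2

[col 0] LR: children L:{T}, R:{T} ∩→ {T}; cost 0
[col 0] HLR: children H:{A}, LR:{T} ∪→ {A,T}; cost 1
[col 0] CHLR: children C:{T}, HLR:{A,T} ∩→ {T}; cost 0
[col 0] CHLQR: children CHLR:{T}, Q:{C} ∪→ {C,T}; cost 1
[col 0] CDHLQR: children CHLQR:{C,T}, D:{T} ∩→ {T}; cost 0
[col 1] LR: children L:{T}, R:{C} ∪→ {C,T}; cost 1
[col 1] HLR: children H:{C}, LR:{C,T} ∩→ {C}; cost 0
[col 1] CHLR: children C:{T}, HLR:{C} ∪→ {C,T}; cost 1
[col 1] CHLQR: children CHLR:{C,T}, Q:{C} ∩→ {C}; cost 0
[col 1] CDHLQR: children CHLQR:{C}, D:{G} ∪→ {C,G}; cost 1
[col 2] LR: children L:{A}, R:{G} ∪→ {A,G}; cost 1
[col 2] HLR: children H:{A}, LR:{A,G} ∩→ {A}; cost 0
[col 2] CHLR: children C:{A}, HLR:{A} ∩→ {A}; cost 0
[col 2] CHLQR: children CHLR:{A}, Q:{C} ∪→ {A,C}; cost 1
[col 2] CDHLQR: children CHLQR:{A,C}, D:{T} ∪→ {A,C,T}; cost 1
[col 3] LR: children L:{G}, R:{T} ∪→ {G,T}; cost 1
[col 3] HLR: children H:{C}, LR:{G,T} ∪→ {C,G,T}; cost 1
[col 3] CHLR: children C:{T}, HLR:{C,G,T} ∩→ {T}; cost 0
[col 3] CHLQR: children CHLR:{T}, Q:{C} ∪→ {C,T}; cost 1
[col 3] CDHLQR: children CHLQR:{C,T}, D:{T} ∩→ {T}; cost 0
[col 4] LR: children L:{A}, R:{A} ∩→ {A}; cost 0
[col 4] HLR: children H:{C}, LR:{A} ∪→ {A,C}; cost 1
[col 4] CHLR: children C:{T}, HLR:{A,C} ∪→ {A,C,T}; cost 1
[col 4] CHLQR: children CHLR:{A,C,T}, Q:{A} ∩→ {A}; cost 0
[col 4] CDHLQR: children CHLQR:{A}, D:{G} ∪→ {A,G}; cost 1
[col 5] LR: children L:{T}, R:{T} ∩→ {T}; cost 0
[col 5] HLR: children H:{G}, LR:{T} ∪→ {G,T}; cost 1
[col 5] CHLR: children C:{C}, HLR:{G,T} ∪→ {C,G,T}; cost 1
[col 5] CHLQR: children CHLR:{C,G,T}, Q:{C} ∩→ {C}; cost 0
[col 5] CDHLQR: children CHLQR:{C}, D:{C} ∩→ {C}; cost 0
per-site changes: [2, 3, 3, 3, 3, 2]; total = 16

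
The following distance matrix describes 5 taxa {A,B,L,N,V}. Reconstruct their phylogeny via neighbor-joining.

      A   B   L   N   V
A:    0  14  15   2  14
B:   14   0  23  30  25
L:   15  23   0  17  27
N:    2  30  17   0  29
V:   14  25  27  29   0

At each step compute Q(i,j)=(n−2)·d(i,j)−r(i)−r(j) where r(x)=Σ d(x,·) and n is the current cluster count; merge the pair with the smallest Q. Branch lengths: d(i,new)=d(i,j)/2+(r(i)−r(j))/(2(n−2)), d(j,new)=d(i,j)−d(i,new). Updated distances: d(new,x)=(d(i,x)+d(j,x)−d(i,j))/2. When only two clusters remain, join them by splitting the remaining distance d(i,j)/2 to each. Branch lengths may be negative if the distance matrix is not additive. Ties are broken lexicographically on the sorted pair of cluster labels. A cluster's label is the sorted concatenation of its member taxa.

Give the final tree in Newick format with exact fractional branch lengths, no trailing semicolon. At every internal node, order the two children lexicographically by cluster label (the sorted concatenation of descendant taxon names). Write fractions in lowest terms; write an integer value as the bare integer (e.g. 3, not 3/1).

step 1: merge (A,N) at d=2, Q=-117; branch lengths A→-9/2, N→13/2; new cluster AN
  updated: d(AN,B)=21, d(AN,L)=15, d(AN,V)=41/2
step 2: merge (AN,L) at d=15, Q=-183/2; branch lengths AN→43/8, L→77/8; new cluster ALN
  updated: d(ALN,B)=29/2, d(ALN,V)=65/4
step 3: merge (ALN,B) at d=29/2, Q=-223/4; branch lengths ALN→23/8, B→93/8; new cluster ABLN
  updated: d(ABLN,V)=107/8
step 4: merge (ABLN,V) at d=107/8; branch lengths ABLN→107/16, V→107/16; new cluster ABLNV
final tree: ((((A:-9/2,N:13/2):43/8,L:77/8):23/8,B:93/8):107/16,V:107/16)
total length: 359/8

((((A:-9/2,N:13/2):43/8,L:77/8):23/8,B:93/8):107/16,V:107/16)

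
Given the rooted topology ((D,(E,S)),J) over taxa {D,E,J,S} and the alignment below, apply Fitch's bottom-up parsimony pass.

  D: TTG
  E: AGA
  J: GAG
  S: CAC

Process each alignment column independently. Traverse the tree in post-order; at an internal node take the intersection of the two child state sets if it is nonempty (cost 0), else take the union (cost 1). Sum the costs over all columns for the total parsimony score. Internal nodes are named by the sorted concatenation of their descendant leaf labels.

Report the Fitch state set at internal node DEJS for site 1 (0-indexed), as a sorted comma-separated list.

site 0, node ES: E={A} ∪ S={C} → {A,C} (+1)
site 0, node DES: D={T} ∪ ES={A,C} → {A,C,T} (+1)
site 0, node DEJS: DES={A,C,T} ∪ J={G} → {A,C,G,T} (+1)
site 1, node ES: E={G} ∪ S={A} → {A,G} (+1)
site 1, node DES: D={T} ∪ ES={A,G} → {A,G,T} (+1)
site 1, node DEJS: DES={A,G,T} ∩ J={A} → {A} (+0)
site 2, node ES: E={A} ∪ S={C} → {A,C} (+1)
site 2, node DES: D={G} ∪ ES={A,C} → {A,C,G} (+1)
site 2, node DEJS: DES={A,C,G} ∩ J={G} → {G} (+0)
per-site changes: [3, 2, 2]; total = 7

A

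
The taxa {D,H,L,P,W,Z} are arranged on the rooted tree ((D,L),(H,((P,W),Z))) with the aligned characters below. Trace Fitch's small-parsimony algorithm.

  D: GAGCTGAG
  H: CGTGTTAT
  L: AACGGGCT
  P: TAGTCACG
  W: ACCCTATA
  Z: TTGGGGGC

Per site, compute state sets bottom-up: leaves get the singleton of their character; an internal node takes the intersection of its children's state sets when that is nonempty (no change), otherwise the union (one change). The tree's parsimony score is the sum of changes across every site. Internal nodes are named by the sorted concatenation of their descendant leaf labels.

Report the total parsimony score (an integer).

26

site 0, node DL: D={G} ∪ L={A} → {A,G} (+1)
site 0, node PW: P={T} ∪ W={A} → {A,T} (+1)
site 0, node PWZ: PW={A,T} ∩ Z={T} → {T} (+0)
site 0, node HPWZ: H={C} ∪ PWZ={T} → {C,T} (+1)
site 0, node DHLPWZ: DL={A,G} ∪ HPWZ={C,T} → {A,C,G,T} (+1)
site 1, node DL: D={A} ∩ L={A} → {A} (+0)
site 1, node PW: P={A} ∪ W={C} → {A,C} (+1)
site 1, node PWZ: PW={A,C} ∪ Z={T} → {A,C,T} (+1)
site 1, node HPWZ: H={G} ∪ PWZ={A,C,T} → {A,C,G,T} (+1)
site 1, node DHLPWZ: DL={A} ∩ HPWZ={A,C,G,T} → {A} (+0)
site 2, node DL: D={G} ∪ L={C} → {C,G} (+1)
site 2, node PW: P={G} ∪ W={C} → {C,G} (+1)
site 2, node PWZ: PW={C,G} ∩ Z={G} → {G} (+0)
site 2, node HPWZ: H={T} ∪ PWZ={G} → {G,T} (+1)
site 2, node DHLPWZ: DL={C,G} ∩ HPWZ={G,T} → {G} (+0)
site 3, node DL: D={C} ∪ L={G} → {C,G} (+1)
site 3, node PW: P={T} ∪ W={C} → {C,T} (+1)
site 3, node PWZ: PW={C,T} ∪ Z={G} → {C,G,T} (+1)
site 3, node HPWZ: H={G} ∩ PWZ={C,G,T} → {G} (+0)
site 3, node DHLPWZ: DL={C,G} ∩ HPWZ={G} → {G} (+0)
site 4, node DL: D={T} ∪ L={G} → {G,T} (+1)
site 4, node PW: P={C} ∪ W={T} → {C,T} (+1)
site 4, node PWZ: PW={C,T} ∪ Z={G} → {C,G,T} (+1)
site 4, node HPWZ: H={T} ∩ PWZ={C,G,T} → {T} (+0)
site 4, node DHLPWZ: DL={G,T} ∩ HPWZ={T} → {T} (+0)
site 5, node DL: D={G} ∩ L={G} → {G} (+0)
site 5, node PW: P={A} ∩ W={A} → {A} (+0)
site 5, node PWZ: PW={A} ∪ Z={G} → {A,G} (+1)
site 5, node HPWZ: H={T} ∪ PWZ={A,G} → {A,G,T} (+1)
site 5, node DHLPWZ: DL={G} ∩ HPWZ={A,G,T} → {G} (+0)
site 6, node DL: D={A} ∪ L={C} → {A,C} (+1)
site 6, node PW: P={C} ∪ W={T} → {C,T} (+1)
site 6, node PWZ: PW={C,T} ∪ Z={G} → {C,G,T} (+1)
site 6, node HPWZ: H={A} ∪ PWZ={C,G,T} → {A,C,G,T} (+1)
site 6, node DHLPWZ: DL={A,C} ∩ HPWZ={A,C,G,T} → {A,C} (+0)
site 7, node DL: D={G} ∪ L={T} → {G,T} (+1)
site 7, node PW: P={G} ∪ W={A} → {A,G} (+1)
site 7, node PWZ: PW={A,G} ∪ Z={C} → {A,C,G} (+1)
site 7, node HPWZ: H={T} ∪ PWZ={A,C,G} → {A,C,G,T} (+1)
site 7, node DHLPWZ: DL={G,T} ∩ HPWZ={A,C,G,T} → {G,T} (+0)
per-site changes: [4, 3, 3, 3, 3, 2, 4, 4]; total = 26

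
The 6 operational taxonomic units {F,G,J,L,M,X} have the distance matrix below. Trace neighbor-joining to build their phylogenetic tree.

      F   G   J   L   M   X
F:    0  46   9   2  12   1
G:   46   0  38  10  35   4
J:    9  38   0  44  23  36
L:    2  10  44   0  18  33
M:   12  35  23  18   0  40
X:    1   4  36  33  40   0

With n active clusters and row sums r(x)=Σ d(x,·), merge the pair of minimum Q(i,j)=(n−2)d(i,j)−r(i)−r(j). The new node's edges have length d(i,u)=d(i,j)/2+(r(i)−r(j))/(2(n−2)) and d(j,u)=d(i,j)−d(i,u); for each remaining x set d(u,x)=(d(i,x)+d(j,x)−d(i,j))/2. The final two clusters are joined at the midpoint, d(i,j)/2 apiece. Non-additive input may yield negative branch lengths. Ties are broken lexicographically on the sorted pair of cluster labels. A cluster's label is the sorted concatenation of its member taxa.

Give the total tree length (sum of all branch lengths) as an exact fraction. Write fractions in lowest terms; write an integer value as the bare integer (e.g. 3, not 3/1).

step 1: merge (G,X) at d=4, Q=-231; branch lengths G→35/8, X→-3/8; new cluster GX
  updated: d(F,GX)=43/2, d(GX,J)=35, d(GX,L)=39/2, d(GX,M)=71/2
step 2: merge (GX,L) at d=39/2, Q=-273/2; branch lengths GX→173/12, L→61/12; new cluster GLX
  updated: d(F,GLX)=2, d(GLX,J)=119/4, d(GLX,M)=17
step 3: merge (F,GLX) at d=2, Q=-271/4; branch lengths F→-87/16, GLX→119/16; new cluster FGLX
  updated: d(FGLX,J)=147/8, d(FGLX,M)=27/2
step 4: merge (FGLX,J) at d=147/8, Q=-439/8; branch lengths FGLX→71/16, J→223/16; new cluster FGJLX
  updated: d(FGJLX,M)=145/16
step 5: merge (FGJLX,M) at d=145/16; branch lengths FGJLX→145/32, M→145/32; new cluster FGJLMX
final tree: (((F:-87/16,((G:35/8,X:-3/8):173/12,L:61/12):119/16):71/16,J:223/16):145/32,M:145/32)
total length: 847/16

847/16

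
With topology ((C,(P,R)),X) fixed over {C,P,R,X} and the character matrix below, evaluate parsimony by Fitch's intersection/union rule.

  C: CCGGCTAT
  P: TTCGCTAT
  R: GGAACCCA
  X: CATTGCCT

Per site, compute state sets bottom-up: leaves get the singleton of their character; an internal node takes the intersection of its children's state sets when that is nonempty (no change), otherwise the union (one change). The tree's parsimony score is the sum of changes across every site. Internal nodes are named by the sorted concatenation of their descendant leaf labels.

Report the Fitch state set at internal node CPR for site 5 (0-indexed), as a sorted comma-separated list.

PR@0: {T} ∪ {G} = {G,T} (union, +1)
CPR@0: {C} ∪ {G,T} = {C,G,T} (union, +1)
CPRX@0: {C,G,T} ∩ {C} = {C} (intersection, +0)
PR@1: {T} ∪ {G} = {G,T} (union, +1)
CPR@1: {C} ∪ {G,T} = {C,G,T} (union, +1)
CPRX@1: {C,G,T} ∪ {A} = {A,C,G,T} (union, +1)
PR@2: {C} ∪ {A} = {A,C} (union, +1)
CPR@2: {G} ∪ {A,C} = {A,C,G} (union, +1)
CPRX@2: {A,C,G} ∪ {T} = {A,C,G,T} (union, +1)
PR@3: {G} ∪ {A} = {A,G} (union, +1)
CPR@3: {G} ∩ {A,G} = {G} (intersection, +0)
CPRX@3: {G} ∪ {T} = {G,T} (union, +1)
PR@4: {C} ∩ {C} = {C} (intersection, +0)
CPR@4: {C} ∩ {C} = {C} (intersection, +0)
CPRX@4: {C} ∪ {G} = {C,G} (union, +1)
PR@5: {T} ∪ {C} = {C,T} (union, +1)
CPR@5: {T} ∩ {C,T} = {T} (intersection, +0)
CPRX@5: {T} ∪ {C} = {C,T} (union, +1)
PR@6: {A} ∪ {C} = {A,C} (union, +1)
CPR@6: {A} ∩ {A,C} = {A} (intersection, +0)
CPRX@6: {A} ∪ {C} = {A,C} (union, +1)
PR@7: {T} ∪ {A} = {A,T} (union, +1)
CPR@7: {T} ∩ {A,T} = {T} (intersection, +0)
CPRX@7: {T} ∩ {T} = {T} (intersection, +0)
per-site changes: [2, 3, 3, 2, 1, 2, 2, 1]; total = 16

T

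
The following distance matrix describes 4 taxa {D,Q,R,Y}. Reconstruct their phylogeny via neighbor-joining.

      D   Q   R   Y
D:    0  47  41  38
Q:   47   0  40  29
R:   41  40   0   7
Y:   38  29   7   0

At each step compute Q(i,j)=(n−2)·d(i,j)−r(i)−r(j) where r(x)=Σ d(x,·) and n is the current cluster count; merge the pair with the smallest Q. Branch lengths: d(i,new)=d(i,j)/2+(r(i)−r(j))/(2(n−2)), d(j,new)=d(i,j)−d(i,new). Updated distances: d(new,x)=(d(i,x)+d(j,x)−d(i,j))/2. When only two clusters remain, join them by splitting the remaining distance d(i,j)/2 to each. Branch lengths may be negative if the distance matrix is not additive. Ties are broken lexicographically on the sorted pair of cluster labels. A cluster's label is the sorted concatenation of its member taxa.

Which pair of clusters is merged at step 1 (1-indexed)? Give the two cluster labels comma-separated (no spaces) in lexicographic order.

step 1: merge (D,Q) at d=47, Q=-148; branch lengths D→26, Q→21; new cluster DQ
  updated: d(DQ,R)=17, d(DQ,Y)=10
step 2: merge (DQ,R) at d=17, Q=-34; branch lengths DQ→10, R→7; new cluster DQR
  updated: d(DQR,Y)=0
step 3: merge (DQR,Y) at d=0; branch lengths DQR→0, Y→0; new cluster DQRY
final tree: (((D:26,Q:21):10,R:7):0,Y:0)
total length: 64

D,Q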